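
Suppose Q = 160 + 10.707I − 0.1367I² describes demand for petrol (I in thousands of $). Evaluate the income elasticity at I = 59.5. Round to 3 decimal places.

-1.057

At I = 59.5: Q = 313.1143.
dQ/dI = 10.707 − 0.2734I = -5.56030.
η = (dQ/dI)·(I/Q) = -5.56030 × (59.5/313.1143) = -1.057.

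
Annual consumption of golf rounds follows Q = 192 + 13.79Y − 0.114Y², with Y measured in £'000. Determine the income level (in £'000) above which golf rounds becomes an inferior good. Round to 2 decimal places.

60.48

dQ/dY = 13.79 − 0.228Y.
The good is inferior where dQ/dY < 0. Setting dQ/dY = 0 gives Y = 13.79 / 0.228 = 60.48.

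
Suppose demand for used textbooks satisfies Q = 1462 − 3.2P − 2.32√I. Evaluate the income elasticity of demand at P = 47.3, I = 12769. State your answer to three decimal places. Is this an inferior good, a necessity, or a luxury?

At P = 47.3, I = 12769: Q = 1048.480.
Holding P constant, ∂Q/∂I = -2.32/(2√I) = -0.0102655.
η_I = (∂Q/∂I)·(I/Q) = -0.0102655 × (12769/1048.480) = -0.125.
Since η < 0, this is an inferior good.

-0.125 (inferior good)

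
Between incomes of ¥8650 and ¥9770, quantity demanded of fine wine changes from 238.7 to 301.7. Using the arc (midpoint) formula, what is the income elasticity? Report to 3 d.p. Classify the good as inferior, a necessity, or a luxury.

ΔQ = 301.7 − 238.7 = 63; midpoint Q̄ = (238.7 + 301.7)/2 = 270.2.
ΔI = 9770 − 8650 = 1120; midpoint Ī = (8650 + 9770)/2 = 9210.
η = (ΔQ/Q̄) ÷ (ΔI/Ī) = (63/270.2) ÷ (1120/9210) = 1.917.
η > 1 ⇒ luxury.

1.917 (luxury)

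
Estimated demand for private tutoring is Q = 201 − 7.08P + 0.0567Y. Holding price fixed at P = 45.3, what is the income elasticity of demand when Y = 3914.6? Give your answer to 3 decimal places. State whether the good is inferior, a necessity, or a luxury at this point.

2.171 (luxury)

At P = 45.3, Y = 3914.6: Q = 102.234.
Holding P constant, ∂Q/∂Y = 0.0567.
η_Y = (∂Q/∂Y)·(Y/Q) = 0.0567 × (3914.6/102.234) = 2.171.
Since η > 1, this is a luxury.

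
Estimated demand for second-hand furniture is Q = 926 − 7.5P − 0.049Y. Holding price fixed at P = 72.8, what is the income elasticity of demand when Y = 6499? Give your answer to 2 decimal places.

At P = 72.8, Y = 6499: Q = 61.549.
Holding P constant, ∂Q/∂Y = −0.049.
η_Y = (∂Q/∂Y)·(Y/Q) = -0.049 × (6499/61.549) = -5.17.

-5.17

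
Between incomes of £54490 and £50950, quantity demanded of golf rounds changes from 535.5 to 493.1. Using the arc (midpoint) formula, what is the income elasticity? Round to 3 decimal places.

ΔQ = 493.1 − 535.5 = -42.4; midpoint Q̄ = (535.5 + 493.1)/2 = 514.3.
ΔI = 50950 − 54490 = -3540; midpoint Ī = (54490 + 50950)/2 = 52720.
η = (ΔQ/Q̄) ÷ (ΔI/Ī) = (-42.4/514.3) ÷ (-3540/52720) = 1.228.

1.228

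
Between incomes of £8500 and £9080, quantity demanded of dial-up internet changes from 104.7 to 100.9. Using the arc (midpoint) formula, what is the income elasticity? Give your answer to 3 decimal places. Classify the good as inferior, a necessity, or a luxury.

ΔQ = 100.9 − 104.7 = -3.8; midpoint Q̄ = (104.7 + 100.9)/2 = 102.8.
ΔI = 9080 − 8500 = 580; midpoint Ī = (8500 + 9080)/2 = 8790.
η = (ΔQ/Q̄) ÷ (ΔI/Ī) = (-3.8/102.8) ÷ (580/8790) = -0.560.
η < 0 ⇒ inferior good.

-0.560 (inferior good)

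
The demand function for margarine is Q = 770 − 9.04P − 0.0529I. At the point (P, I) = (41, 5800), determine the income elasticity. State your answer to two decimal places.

-3.32

At P = 41, I = 5800: Q = 92.540.
Holding P constant, ∂Q/∂I = −0.0529.
η_I = (∂Q/∂I)·(I/Q) = -0.0529 × (5800/92.540) = -3.32.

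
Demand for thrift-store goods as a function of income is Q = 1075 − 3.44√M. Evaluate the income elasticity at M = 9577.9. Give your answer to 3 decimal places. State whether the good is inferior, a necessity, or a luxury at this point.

-0.228 (inferior good)

At M = 9577.9: Q = 738.338.
dQ/dM = -3.44/(2√M) = -0.0175749 at this income.
η = (dQ/dM)·(M/Q) = -0.0175749 × (9577.9/738.338) = -0.228.
Since η < 0, the good is an inferior good.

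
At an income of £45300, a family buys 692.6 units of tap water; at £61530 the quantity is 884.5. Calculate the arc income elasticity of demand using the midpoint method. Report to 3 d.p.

ΔQ = 884.5 − 692.6 = 191.9; midpoint Q̄ = (692.6 + 884.5)/2 = 788.55.
ΔI = 61530 − 45300 = 16230; midpoint Ī = (45300 + 61530)/2 = 53415.
η = (ΔQ/Q̄) ÷ (ΔI/Ī) = (191.9/788.55) ÷ (16230/53415) = 0.801.

0.801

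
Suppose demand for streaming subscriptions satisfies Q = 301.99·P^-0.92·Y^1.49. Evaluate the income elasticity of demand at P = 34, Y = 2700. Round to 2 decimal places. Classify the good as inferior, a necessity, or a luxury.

For a multiplicative demand Q = A·P^α·Y^β, the income elasticity is β everywhere.
Here β = 1.49, so η = 1.49.
Since η > 1, this is a luxury.

1.49 (luxury)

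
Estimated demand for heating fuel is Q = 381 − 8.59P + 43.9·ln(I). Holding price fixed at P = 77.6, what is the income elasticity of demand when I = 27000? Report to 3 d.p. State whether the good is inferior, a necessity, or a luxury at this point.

At P = 77.6, I = 27000: Q = 162.354.
Holding P constant, ∂Q/∂I = 43.9/I = 0.00162593.
η_I = (∂Q/∂I)·(I/Q) = 0.00162593 × (27000/162.354) = 0.270.
Since 0 < η < 1, this is a necessity.

0.270 (necessity)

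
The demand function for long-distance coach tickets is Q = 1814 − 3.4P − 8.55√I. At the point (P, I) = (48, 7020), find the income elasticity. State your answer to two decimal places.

-0.38

At P = 48, I = 7020: Q = 934.434.
Holding P constant, ∂Q/∂I = -8.55/(2√I) = -0.0510232.
η_I = (∂Q/∂I)·(I/Q) = -0.0510232 × (7020/934.434) = -0.38.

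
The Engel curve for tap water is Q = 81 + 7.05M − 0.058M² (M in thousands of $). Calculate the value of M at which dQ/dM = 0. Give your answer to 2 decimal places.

dQ/dM = 7.05 − 0.116M.
The good is inferior where dQ/dM < 0. Setting dQ/dM = 0 gives M = 7.05 / 0.116 = 60.78.

60.78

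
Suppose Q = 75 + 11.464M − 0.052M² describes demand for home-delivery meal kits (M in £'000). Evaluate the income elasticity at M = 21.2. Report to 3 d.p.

At M = 21.2: Q = 294.6659.
dQ/dM = 11.464 − 0.104M = 9.25920.
η = (dQ/dM)·(M/Q) = 9.25920 × (21.2/294.6659) = 0.666.

0.666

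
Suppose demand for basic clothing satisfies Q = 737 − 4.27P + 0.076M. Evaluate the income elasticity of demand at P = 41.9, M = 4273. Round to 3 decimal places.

At P = 41.9, M = 4273: Q = 882.835.
Holding P constant, ∂Q/∂M = 0.076.
η_M = (∂Q/∂M)·(M/Q) = 0.076 × (4273/882.835) = 0.368.

0.368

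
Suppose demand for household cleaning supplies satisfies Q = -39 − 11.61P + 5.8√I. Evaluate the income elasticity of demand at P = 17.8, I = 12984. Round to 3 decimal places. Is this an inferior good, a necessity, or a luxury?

At P = 17.8, I = 12984: Q = 415.237.
Holding P constant, ∂Q/∂I = 5.8/(2√I) = 0.0254503.
η_I = (∂Q/∂I)·(I/Q) = 0.0254503 × (12984/415.237) = 0.796.
Since 0 < η < 1, this is a necessity.

0.796 (necessity)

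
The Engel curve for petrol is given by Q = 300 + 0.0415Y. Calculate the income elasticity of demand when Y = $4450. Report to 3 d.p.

0.381

At Y = 4450: Q = 484.675.
dQ/dY = 0.0415.
η = (dQ/dY)·(Y/Q) = 0.0415 × (4450/484.675) = 0.381.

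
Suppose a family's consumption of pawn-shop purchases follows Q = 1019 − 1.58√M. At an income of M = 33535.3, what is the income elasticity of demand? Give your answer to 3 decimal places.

At M = 33535.3: Q = 729.660.
dQ/dM = -1.58/(2√M) = -0.00431396 at this income.
η = (dQ/dM)·(M/Q) = -0.00431396 × (33535.3/729.660) = -0.198.

-0.198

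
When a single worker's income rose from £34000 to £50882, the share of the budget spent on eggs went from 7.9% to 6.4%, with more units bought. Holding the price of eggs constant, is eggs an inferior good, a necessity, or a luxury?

necessity

Quantity rises but the budget share falls as income rises, so 0 < η < 1.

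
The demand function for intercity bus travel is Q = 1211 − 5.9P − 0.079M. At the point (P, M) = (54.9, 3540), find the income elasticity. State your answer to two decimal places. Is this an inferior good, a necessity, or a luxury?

At P = 54.9, M = 3540: Q = 607.430.
Holding P constant, ∂Q/∂M = −0.079.
η_M = (∂Q/∂M)·(M/Q) = -0.079 × (3540/607.430) = -0.46.
Since η < 0, this is an inferior good.

-0.46 (inferior good)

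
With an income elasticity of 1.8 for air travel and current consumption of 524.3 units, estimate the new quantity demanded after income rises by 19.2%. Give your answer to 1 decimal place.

%ΔQ ≈ η × %ΔI = 1.8 × 19.2% = 34.56%.
New Q ≈ 524.3 × (1 + 0.3456) = 705.5.

705.5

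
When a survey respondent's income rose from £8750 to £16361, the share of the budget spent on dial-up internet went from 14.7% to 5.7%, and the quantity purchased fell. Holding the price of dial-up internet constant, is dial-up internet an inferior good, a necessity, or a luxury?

Quantity demanded falls as income rises, so η < 0.

inferior good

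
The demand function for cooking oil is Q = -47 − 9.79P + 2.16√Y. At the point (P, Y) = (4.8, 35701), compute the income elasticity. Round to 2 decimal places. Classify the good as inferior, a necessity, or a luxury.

At P = 4.8, Y = 35701: Q = 314.134.
Holding P constant, ∂Q/∂Y = 2.16/(2√Y) = 0.00571589.
η_Y = (∂Q/∂Y)·(Y/Q) = 0.00571589 × (35701/314.134) = 0.65.
Since 0 < η < 1, this is a necessity.

0.65 (necessity)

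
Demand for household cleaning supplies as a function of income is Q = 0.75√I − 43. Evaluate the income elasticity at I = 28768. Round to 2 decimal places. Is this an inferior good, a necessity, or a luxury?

0.76 (necessity)

At I = 28768: Q = 84.208.
dQ/dI = 0.75/(2√I) = 0.00221094 at this income.
η = (dQ/dI)·(I/Q) = 0.00221094 × (28768/84.208) = 0.76.
Since 0 < η < 1, the good is a necessity.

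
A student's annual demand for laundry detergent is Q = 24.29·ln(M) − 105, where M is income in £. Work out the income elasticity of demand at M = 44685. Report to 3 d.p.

At M = 44685: Q = 155.083.
dQ/dM = 24.29/M = 0.000543583 at this income.
η = (dQ/dM)·(M/Q) = 0.000543583 × (44685/155.083) = 0.157.

0.157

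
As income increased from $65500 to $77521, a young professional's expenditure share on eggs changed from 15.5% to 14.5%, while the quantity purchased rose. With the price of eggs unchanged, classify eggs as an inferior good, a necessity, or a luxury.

Quantity rises but the budget share falls as income rises, so 0 < η < 1.

necessity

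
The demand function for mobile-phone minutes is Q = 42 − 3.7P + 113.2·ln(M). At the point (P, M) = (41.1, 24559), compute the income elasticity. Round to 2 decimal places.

At P = 41.1, M = 24559: Q = 1034.250.
Holding P constant, ∂Q/∂M = 113.2/M = 0.00460931.
η_M = (∂Q/∂M)·(M/Q) = 0.00460931 × (24559/1034.250) = 0.11.

0.11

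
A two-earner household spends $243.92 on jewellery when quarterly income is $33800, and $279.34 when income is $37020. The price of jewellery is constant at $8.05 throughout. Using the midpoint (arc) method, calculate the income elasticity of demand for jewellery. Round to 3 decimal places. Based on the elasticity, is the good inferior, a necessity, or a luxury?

1.489 (luxury)

With a constant price, Q₁ = 243.92/8.05 = 30.301 and Q₂ = 279.34/8.05 = 34.701 (equivalently, work directly with expenditure since P cancels).
Midpoint %ΔQ = (279.34 − 243.92)/261.63 = 0.13538; midpoint %ΔI = (37020 − 33800)/35410 = 0.09093.
η = 0.13538 / 0.09093 = 1.489.
η > 1 ⇒ luxury.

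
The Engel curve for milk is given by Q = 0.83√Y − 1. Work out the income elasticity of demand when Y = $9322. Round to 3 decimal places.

At Y = 9322: Q = 79.137.
dQ/dY = 0.83/(2√Y) = 0.00429827 at this income.
η = (dQ/dY)·(Y/Q) = 0.00429827 × (9322/79.137) = 0.506.

0.506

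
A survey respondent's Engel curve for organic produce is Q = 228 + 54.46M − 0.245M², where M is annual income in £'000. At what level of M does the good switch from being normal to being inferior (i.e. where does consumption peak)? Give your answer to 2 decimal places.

111.14

dQ/dM = 54.46 − 0.49M.
The good is inferior where dQ/dM < 0. Setting dQ/dM = 0 gives M = 54.46 / 0.49 = 111.14.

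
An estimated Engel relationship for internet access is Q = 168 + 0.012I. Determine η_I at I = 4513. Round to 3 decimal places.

0.244

At I = 4513: Q = 222.156.
dQ/dI = 0.012.
η = (dQ/dI)·(I/Q) = 0.012 × (4513/222.156) = 0.244.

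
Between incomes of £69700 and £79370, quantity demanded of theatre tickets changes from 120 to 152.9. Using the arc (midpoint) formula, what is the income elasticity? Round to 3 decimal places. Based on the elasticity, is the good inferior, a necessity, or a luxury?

ΔQ = 152.9 − 120 = 32.9; midpoint Q̄ = (120 + 152.9)/2 = 136.45.
ΔI = 79370 − 69700 = 9670; midpoint Ī = (69700 + 79370)/2 = 74535.
η = (ΔQ/Q̄) ÷ (ΔI/Ī) = (32.9/136.45) ÷ (9670/74535) = 1.858.
η > 1 ⇒ luxury.

1.858 (luxury)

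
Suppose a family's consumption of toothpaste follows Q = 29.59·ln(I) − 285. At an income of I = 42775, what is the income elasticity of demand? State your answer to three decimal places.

0.969

At I = 42775: Q = 30.539.
dQ/dI = 29.59/I = 0.000691759 at this income.
η = (dQ/dI)·(I/Q) = 0.000691759 × (42775/30.539) = 0.969.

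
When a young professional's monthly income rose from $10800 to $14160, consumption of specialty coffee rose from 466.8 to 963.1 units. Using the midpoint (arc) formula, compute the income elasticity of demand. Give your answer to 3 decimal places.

2.578

ΔQ = 963.1 − 466.8 = 496.3; midpoint Q̄ = (466.8 + 963.1)/2 = 714.95.
ΔI = 14160 − 10800 = 3360; midpoint Ī = (10800 + 14160)/2 = 12480.
η = (ΔQ/Q̄) ÷ (ΔI/Ī) = (496.3/714.95) ÷ (3360/12480) = 2.578.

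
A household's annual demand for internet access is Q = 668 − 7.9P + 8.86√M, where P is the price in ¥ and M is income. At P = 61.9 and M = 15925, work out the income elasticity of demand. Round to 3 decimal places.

0.431

At P = 61.9, M = 15925: Q = 1297.071.
Holding P constant, ∂Q/∂M = 8.86/(2√M) = 0.0351046.
η_M = (∂Q/∂M)·(M/Q) = 0.0351046 × (15925/1297.071) = 0.431.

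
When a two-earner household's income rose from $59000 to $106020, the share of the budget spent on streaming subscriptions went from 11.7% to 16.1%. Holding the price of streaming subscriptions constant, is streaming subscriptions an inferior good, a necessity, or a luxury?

luxury

The budget share rises as income rises, so η > 1.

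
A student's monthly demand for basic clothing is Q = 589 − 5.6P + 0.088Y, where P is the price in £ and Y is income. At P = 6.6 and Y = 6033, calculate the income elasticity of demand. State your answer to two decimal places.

0.49

At P = 6.6, Y = 6033: Q = 1082.944.
Holding P constant, ∂Q/∂Y = 0.088.
η_Y = (∂Q/∂Y)·(Y/Q) = 0.088 × (6033/1082.944) = 0.49.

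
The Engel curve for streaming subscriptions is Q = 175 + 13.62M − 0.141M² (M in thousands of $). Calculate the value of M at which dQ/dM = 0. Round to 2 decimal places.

dQ/dM = 13.62 − 0.282M.
The good is inferior where dQ/dM < 0. Setting dQ/dM = 0 gives M = 13.62 / 0.282 = 48.30.

48.30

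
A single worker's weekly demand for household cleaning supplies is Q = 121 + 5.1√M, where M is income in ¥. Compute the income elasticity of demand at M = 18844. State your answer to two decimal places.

At M = 18844: Q = 821.095.
dQ/dM = 5.1/(2√M) = 0.0185761 at this income.
η = (dQ/dM)·(M/Q) = 0.0185761 × (18844/821.095) = 0.43.

0.43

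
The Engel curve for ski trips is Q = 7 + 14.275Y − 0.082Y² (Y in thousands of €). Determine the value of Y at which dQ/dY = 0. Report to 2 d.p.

87.04

dQ/dY = 14.275 − 0.164Y.
The good is inferior where dQ/dY < 0. Setting dQ/dY = 0 gives Y = 14.275 / 0.164 = 87.04.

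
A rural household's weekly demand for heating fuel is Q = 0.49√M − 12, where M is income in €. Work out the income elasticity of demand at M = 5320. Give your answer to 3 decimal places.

At M = 5320: Q = 23.740.
dQ/dM = 0.49/(2√M) = 0.003359 at this income.
η = (dQ/dM)·(M/Q) = 0.003359 × (5320/23.740) = 0.753.

0.753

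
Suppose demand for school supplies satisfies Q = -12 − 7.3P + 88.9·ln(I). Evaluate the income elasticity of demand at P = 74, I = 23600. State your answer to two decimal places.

At P = 74, I = 23600: Q = 342.934.
Holding P constant, ∂Q/∂I = 88.9/I = 0.00376695.
η_I = (∂Q/∂I)·(I/Q) = 0.00376695 × (23600/342.934) = 0.26.

0.26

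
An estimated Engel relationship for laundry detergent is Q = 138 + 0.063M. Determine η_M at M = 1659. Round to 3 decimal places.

At M = 1659: Q = 242.517.
dQ/dM = 0.063.
η = (dQ/dM)·(M/Q) = 0.063 × (1659/242.517) = 0.431.

0.431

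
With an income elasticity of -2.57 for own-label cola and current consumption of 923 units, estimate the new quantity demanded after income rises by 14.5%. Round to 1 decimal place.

%ΔQ ≈ η × %ΔI = -2.57 × 14.5% = -37.265%.
New Q ≈ 923 × (1 − 0.37265) = 579.0.

579.0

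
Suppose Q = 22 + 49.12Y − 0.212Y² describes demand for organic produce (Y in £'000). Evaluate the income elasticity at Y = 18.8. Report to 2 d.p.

0.89

At Y = 18.8: Q = 870.5267.
dQ/dY = 49.12 − 0.424Y = 41.14880.
η = (dQ/dY)·(Y/Q) = 41.14880 × (18.8/870.5267) = 0.89.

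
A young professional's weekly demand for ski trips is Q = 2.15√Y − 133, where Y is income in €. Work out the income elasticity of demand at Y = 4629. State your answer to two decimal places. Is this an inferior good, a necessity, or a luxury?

5.51 (luxury)

At Y = 4629: Q = 13.279.
dQ/dY = 2.15/(2√Y) = 0.0158003 at this income.
η = (dQ/dY)·(Y/Q) = 0.0158003 × (4629/13.279) = 5.51.
Since η > 1, the good is a luxury.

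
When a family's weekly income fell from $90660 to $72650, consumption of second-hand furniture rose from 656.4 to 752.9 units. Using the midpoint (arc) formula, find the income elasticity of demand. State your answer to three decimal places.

ΔQ = 752.9 − 656.4 = 96.5; midpoint Q̄ = (656.4 + 752.9)/2 = 704.65.
ΔI = 72650 − 90660 = -18010; midpoint Ī = (90660 + 72650)/2 = 81655.
η = (ΔQ/Q̄) ÷ (ΔI/Ī) = (96.5/704.65) ÷ (-18010/81655) = -0.621.

-0.621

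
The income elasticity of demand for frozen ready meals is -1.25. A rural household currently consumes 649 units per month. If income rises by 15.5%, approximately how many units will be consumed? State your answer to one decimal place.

523.3

%ΔQ ≈ η × %ΔI = -1.25 × 15.5% = -19.375%.
New Q ≈ 649 × (1 − 0.19375) = 523.3.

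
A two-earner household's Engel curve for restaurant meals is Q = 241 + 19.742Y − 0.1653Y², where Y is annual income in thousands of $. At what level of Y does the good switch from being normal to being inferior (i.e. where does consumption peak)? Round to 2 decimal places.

dQ/dY = 19.742 − 0.3306Y.
The good is inferior where dQ/dY < 0. Setting dQ/dY = 0 gives Y = 19.742 / 0.3306 = 59.72.

59.72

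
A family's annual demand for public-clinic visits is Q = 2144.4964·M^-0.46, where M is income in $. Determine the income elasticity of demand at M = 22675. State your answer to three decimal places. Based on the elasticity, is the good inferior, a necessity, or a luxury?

-0.460 (inferior good)

For Q = A·M^β the income elasticity is constant and equal to β.
Here β = -0.46, so η = -0.460.
Since η < 0, the good is an inferior good.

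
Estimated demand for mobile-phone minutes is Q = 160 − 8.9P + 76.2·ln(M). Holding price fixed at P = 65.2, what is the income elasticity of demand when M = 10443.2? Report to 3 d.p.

At P = 65.2, M = 10443.2: Q = 284.852.
Holding P constant, ∂Q/∂M = 76.2/M = 0.00729661.
η_M = (∂Q/∂M)·(M/Q) = 0.00729661 × (10443.2/284.852) = 0.268.

0.268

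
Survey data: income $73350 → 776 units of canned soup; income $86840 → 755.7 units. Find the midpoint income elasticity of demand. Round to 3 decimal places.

-0.157

ΔQ = 755.7 − 776 = -20.3; midpoint Q̄ = (776 + 755.7)/2 = 765.85.
ΔI = 86840 − 73350 = 13490; midpoint Ī = (73350 + 86840)/2 = 80095.
η = (ΔQ/Q̄) ÷ (ΔI/Ī) = (-20.3/765.85) ÷ (13490/80095) = -0.157.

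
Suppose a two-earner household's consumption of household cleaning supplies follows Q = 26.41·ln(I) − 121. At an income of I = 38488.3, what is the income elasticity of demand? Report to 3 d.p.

0.167

At I = 38488.3: Q = 157.840.
dQ/dI = 26.41/I = 0.000686183 at this income.
η = (dQ/dI)·(I/Q) = 0.000686183 × (38488.3/157.840) = 0.167.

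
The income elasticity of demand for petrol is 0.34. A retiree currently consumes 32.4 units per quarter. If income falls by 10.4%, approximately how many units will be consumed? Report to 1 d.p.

%ΔQ ≈ η × %ΔI = 0.34 × (-10.4%) = -3.536%.
New Q ≈ 32.4 × (1 − 0.03536) = 31.3.

31.3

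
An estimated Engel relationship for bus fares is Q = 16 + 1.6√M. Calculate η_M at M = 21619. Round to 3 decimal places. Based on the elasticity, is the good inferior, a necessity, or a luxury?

At M = 21619: Q = 251.254.
dQ/dM = 1.6/(2√M) = 0.00544092 at this income.
η = (dQ/dM)·(M/Q) = 0.00544092 × (21619/251.254) = 0.468.
Since 0 < η < 1, the good is a necessity.

0.468 (necessity)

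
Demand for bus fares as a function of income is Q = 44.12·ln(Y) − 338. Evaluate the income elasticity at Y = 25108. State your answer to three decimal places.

At Y = 25108: Q = 108.977.
dQ/dY = 44.12/Y = 0.00175721 at this income.
η = (dQ/dY)·(Y/Q) = 0.00175721 × (25108/108.977) = 0.405.

0.405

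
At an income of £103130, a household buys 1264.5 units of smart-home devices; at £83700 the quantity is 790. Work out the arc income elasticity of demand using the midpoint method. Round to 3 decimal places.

2.221

ΔQ = 790 − 1264.5 = -474.5; midpoint Q̄ = (1264.5 + 790)/2 = 1027.25.
ΔI = 83700 − 103130 = -19430; midpoint Ī = (103130 + 83700)/2 = 93415.
η = (ΔQ/Q̄) ÷ (ΔI/Ī) = (-474.5/1027.25) ÷ (-19430/93415) = 2.221.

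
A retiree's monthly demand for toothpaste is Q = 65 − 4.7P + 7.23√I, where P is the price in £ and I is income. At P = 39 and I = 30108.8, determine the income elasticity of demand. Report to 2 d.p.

0.55

At P = 39, I = 30108.8: Q = 1136.241.
Holding P constant, ∂Q/∂I = 7.23/(2√I) = 0.0208335.
η_I = (∂Q/∂I)·(I/Q) = 0.0208335 × (30108.8/1136.241) = 0.55.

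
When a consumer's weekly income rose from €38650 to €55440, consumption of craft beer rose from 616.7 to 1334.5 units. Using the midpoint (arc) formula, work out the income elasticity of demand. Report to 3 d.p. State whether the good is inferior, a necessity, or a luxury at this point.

ΔQ = 1334.5 − 616.7 = 717.8; midpoint Q̄ = (616.7 + 1334.5)/2 = 975.6.
ΔI = 55440 − 38650 = 16790; midpoint Ī = (38650 + 55440)/2 = 47045.
η = (ΔQ/Q̄) ÷ (ΔI/Ī) = (717.8/975.6) ÷ (16790/47045) = 2.062.
η > 1 ⇒ luxury.

2.062 (luxury)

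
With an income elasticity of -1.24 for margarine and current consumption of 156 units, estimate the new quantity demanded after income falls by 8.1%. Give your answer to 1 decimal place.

171.7

%ΔQ ≈ η × %ΔI = -1.24 × (-8.1%) = 10.044%.
New Q ≈ 156 × (1 + 0.10044) = 171.7.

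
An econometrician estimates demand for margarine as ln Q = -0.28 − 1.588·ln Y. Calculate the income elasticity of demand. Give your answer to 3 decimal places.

-1.588

In a log-linear demand, the coefficient on ln Y is the income elasticity.
So η = -1.588.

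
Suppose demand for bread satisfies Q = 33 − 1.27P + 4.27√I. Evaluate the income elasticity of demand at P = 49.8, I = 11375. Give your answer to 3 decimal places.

0.536

At P = 49.8, I = 11375: Q = 425.165.
Holding P constant, ∂Q/∂I = 4.27/(2√I) = 0.0200181.
η_I = (∂Q/∂I)·(I/Q) = 0.0200181 × (11375/425.165) = 0.536.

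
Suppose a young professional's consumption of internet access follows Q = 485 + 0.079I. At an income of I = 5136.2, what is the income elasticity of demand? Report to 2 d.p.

0.46

At I = 5136.2: Q = 890.760.
dQ/dI = 0.079.
η = (dQ/dI)·(I/Q) = 0.079 × (5136.2/890.760) = 0.46.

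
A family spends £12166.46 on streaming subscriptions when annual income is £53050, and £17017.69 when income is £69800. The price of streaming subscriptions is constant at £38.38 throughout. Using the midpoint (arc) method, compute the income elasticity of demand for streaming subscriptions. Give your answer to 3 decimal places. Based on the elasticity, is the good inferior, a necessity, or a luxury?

With a constant price, Q₁ = 12166.46/38.38 = 317.000 and Q₂ = 17017.69/38.38 = 443.400 (equivalently, work directly with expenditure since P cancels).
Midpoint %ΔQ = (17017.69 − 12166.46)/14592.08 = 0.33246; midpoint %ΔI = (69800 − 53050)/61425 = 0.27269.
η = 0.33246 / 0.27269 = 1.219.
η > 1 ⇒ luxury.

1.219 (luxury)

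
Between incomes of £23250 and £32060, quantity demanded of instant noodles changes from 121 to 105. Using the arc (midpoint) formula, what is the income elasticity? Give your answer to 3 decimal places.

-0.444

ΔQ = 105 − 121 = -16; midpoint Q̄ = (121 + 105)/2 = 113.
ΔI = 32060 − 23250 = 8810; midpoint Ī = (23250 + 32060)/2 = 27655.
η = (ΔQ/Q̄) ÷ (ΔI/Ī) = (-16/113) ÷ (8810/27655) = -0.444.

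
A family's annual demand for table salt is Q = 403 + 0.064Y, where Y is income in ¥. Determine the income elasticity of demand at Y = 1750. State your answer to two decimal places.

0.22

At Y = 1750: Q = 515.000.
dQ/dY = 0.064.
η = (dQ/dY)·(Y/Q) = 0.064 × (1750/515.000) = 0.22.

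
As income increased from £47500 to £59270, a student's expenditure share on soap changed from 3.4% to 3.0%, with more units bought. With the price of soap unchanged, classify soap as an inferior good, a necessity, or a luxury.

necessity

Quantity rises but the budget share falls as income rises, so 0 < η < 1.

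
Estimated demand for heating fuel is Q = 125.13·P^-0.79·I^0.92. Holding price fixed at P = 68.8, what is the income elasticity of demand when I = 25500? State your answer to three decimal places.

0.920

For a multiplicative demand Q = A·P^α·I^β, the income elasticity is β everywhere.
Here β = 0.92, so η = 0.920.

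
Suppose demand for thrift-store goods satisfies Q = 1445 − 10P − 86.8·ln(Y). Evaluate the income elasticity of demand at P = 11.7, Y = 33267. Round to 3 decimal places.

-0.205

At P = 11.7, Y = 33267: Q = 424.211.
Holding P constant, ∂Q/∂Y = -86.8/Y = -0.00260919.
η_Y = (∂Q/∂Y)·(Y/Q) = -0.00260919 × (33267/424.211) = -0.205.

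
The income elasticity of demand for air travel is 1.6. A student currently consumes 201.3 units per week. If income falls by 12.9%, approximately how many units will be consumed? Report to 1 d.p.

159.8

%ΔQ ≈ η × %ΔI = 1.6 × (-12.9%) = -20.64%.
New Q ≈ 201.3 × (1 − 0.2064) = 159.8.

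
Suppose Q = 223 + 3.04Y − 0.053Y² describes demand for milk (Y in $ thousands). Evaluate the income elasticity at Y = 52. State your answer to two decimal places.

At Y = 52: Q = 237.7680.
dQ/dY = 3.04 − 0.106Y = -2.47200.
η = (dQ/dY)·(Y/Q) = -2.47200 × (52/237.7680) = -0.54.

-0.54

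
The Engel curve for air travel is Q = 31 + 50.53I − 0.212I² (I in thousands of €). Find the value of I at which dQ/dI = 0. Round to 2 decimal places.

119.17

dQ/dI = 50.53 − 0.424I.
The good is inferior where dQ/dI < 0. Setting dQ/dI = 0 gives I = 50.53 / 0.424 = 119.17.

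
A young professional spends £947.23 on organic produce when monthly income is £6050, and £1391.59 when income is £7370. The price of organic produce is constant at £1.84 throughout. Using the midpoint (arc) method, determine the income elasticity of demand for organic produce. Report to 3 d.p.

1.932

With a constant price, Q₁ = 947.23/1.84 = 514.799 and Q₂ = 1391.59/1.84 = 756.299 (equivalently, work directly with expenditure since P cancels).
Midpoint %ΔQ = (1391.59 − 947.23)/1169.41 = 0.37999; midpoint %ΔI = (7370 − 6050)/6710 = 0.19672.
η = 0.37999 / 0.19672 = 1.932.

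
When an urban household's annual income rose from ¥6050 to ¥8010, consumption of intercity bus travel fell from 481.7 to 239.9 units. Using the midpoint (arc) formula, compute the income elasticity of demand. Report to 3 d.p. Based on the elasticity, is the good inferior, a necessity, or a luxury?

ΔQ = 239.9 − 481.7 = -241.8; midpoint Q̄ = (481.7 + 239.9)/2 = 360.8.
ΔI = 8010 − 6050 = 1960; midpoint Ī = (6050 + 8010)/2 = 7030.
η = (ΔQ/Q̄) ÷ (ΔI/Ī) = (-241.8/360.8) ÷ (1960/7030) = -2.404.
η < 0 ⇒ inferior good.

-2.404 (inferior good)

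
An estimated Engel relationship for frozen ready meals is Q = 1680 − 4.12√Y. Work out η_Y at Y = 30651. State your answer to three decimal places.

-0.376

At Y = 30651: Q = 958.694.
dQ/dY = -4.12/(2√Y) = -0.0117664 at this income.
η = (dQ/dY)·(Y/Q) = -0.0117664 × (30651/958.694) = -0.376.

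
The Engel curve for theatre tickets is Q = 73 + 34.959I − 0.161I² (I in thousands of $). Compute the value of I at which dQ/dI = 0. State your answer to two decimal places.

dQ/dI = 34.959 − 0.322I.
The good is inferior where dQ/dI < 0. Setting dQ/dI = 0 gives I = 34.959 / 0.322 = 108.57.

108.57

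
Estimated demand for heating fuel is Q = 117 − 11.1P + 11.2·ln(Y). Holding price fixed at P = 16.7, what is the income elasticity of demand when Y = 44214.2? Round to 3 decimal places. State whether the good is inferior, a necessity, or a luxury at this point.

At P = 16.7, Y = 44214.2: Q = 51.434.
Holding P constant, ∂Q/∂Y = 11.2/Y = 0.000253312.
η_Y = (∂Q/∂Y)·(Y/Q) = 0.000253312 × (44214.2/51.434) = 0.218.
Since 0 < η < 1, this is a necessity.

0.218 (necessity)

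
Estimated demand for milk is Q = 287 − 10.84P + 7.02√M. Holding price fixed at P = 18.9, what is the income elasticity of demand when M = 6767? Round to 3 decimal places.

At P = 18.9, M = 6767: Q = 659.602.
Holding P constant, ∂Q/∂M = 7.02/(2√M) = 0.0426687.
η_M = (∂Q/∂M)·(M/Q) = 0.0426687 × (6767/659.602) = 0.438.

0.438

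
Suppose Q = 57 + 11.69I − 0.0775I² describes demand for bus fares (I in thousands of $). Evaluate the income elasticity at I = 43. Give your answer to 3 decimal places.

0.519

At I = 43: Q = 416.3725.
dQ/dI = 11.69 − 0.155I = 5.02500.
η = (dQ/dI)·(I/Q) = 5.02500 × (43/416.3725) = 0.519.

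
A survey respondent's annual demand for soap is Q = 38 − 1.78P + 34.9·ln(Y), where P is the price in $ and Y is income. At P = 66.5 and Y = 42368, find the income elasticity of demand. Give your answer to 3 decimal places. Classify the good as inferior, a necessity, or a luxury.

At P = 66.5, Y = 42368: Q = 291.460.
Holding P constant, ∂Q/∂Y = 34.9/Y = 0.000823735.
η_Y = (∂Q/∂Y)·(Y/Q) = 0.000823735 × (42368/291.460) = 0.120.
Since 0 < η < 1, this is a necessity.

0.120 (necessity)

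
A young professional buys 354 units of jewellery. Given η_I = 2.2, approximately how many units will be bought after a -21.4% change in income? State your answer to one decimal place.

187.3

%ΔQ ≈ η × %ΔI = 2.2 × (-21.4%) = -47.08%.
New Q ≈ 354 × (1 − 0.4708) = 187.3.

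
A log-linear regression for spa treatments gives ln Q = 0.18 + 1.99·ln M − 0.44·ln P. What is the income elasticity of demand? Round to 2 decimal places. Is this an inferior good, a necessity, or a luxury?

In a log-linear demand, the coefficient on ln M is the income elasticity.
So η = 1.99.
η > 1 ⇒ luxury.

1.99 (luxury)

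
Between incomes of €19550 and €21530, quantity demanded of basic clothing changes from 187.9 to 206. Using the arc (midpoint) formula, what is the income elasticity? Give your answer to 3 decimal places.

ΔQ = 206 − 187.9 = 18.1; midpoint Q̄ = (187.9 + 206)/2 = 196.95.
ΔI = 21530 − 19550 = 1980; midpoint Ī = (19550 + 21530)/2 = 20540.
η = (ΔQ/Q̄) ÷ (ΔI/Ī) = (18.1/196.95) ÷ (1980/20540) = 0.953.

0.953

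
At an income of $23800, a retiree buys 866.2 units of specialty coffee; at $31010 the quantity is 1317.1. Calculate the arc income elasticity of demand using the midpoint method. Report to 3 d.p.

ΔQ = 1317.1 − 866.2 = 450.9; midpoint Q̄ = (866.2 + 1317.1)/2 = 1091.65.
ΔI = 31010 − 23800 = 7210; midpoint Ī = (23800 + 31010)/2 = 27405.
η = (ΔQ/Q̄) ÷ (ΔI/Ī) = (450.9/1091.65) ÷ (7210/27405) = 1.570.

1.570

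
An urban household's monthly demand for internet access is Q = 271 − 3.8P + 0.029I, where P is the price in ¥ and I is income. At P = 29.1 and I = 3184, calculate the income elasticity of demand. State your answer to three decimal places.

At P = 29.1, I = 3184: Q = 252.756.
Holding P constant, ∂Q/∂I = 0.029.
η_I = (∂Q/∂I)·(I/Q) = 0.029 × (3184/252.756) = 0.365.

0.365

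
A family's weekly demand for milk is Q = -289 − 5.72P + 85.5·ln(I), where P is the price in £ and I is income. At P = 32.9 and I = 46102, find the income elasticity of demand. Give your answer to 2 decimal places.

0.19

At P = 32.9, I = 46102: Q = 440.963.
Holding P constant, ∂Q/∂I = 85.5/I = 0.00185458.
η_I = (∂Q/∂I)·(I/Q) = 0.00185458 × (46102/440.963) = 0.19.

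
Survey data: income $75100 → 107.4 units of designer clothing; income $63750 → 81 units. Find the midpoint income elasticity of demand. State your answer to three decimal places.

1.714

ΔQ = 81 − 107.4 = -26.4; midpoint Q̄ = (107.4 + 81)/2 = 94.2.
ΔI = 63750 − 75100 = -11350; midpoint Ī = (75100 + 63750)/2 = 69425.
η = (ΔQ/Q̄) ÷ (ΔI/Ī) = (-26.4/94.2) ÷ (-11350/69425) = 1.714.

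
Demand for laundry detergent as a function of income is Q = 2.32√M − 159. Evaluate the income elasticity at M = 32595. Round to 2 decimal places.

0.81

At M = 32595: Q = 259.855.
dQ/dM = 2.32/(2√M) = 0.00642514 at this income.
η = (dQ/dM)·(M/Q) = 0.00642514 × (32595/259.855) = 0.81.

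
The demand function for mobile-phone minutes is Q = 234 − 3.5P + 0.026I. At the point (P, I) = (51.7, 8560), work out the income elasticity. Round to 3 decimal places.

At P = 51.7, I = 8560: Q = 275.610.
Holding P constant, ∂Q/∂I = 0.026.
η_I = (∂Q/∂I)·(I/Q) = 0.026 × (8560/275.610) = 0.808.

0.808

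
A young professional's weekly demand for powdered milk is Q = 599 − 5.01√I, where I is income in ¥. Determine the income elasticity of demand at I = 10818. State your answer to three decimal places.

At I = 10818: Q = 77.912.
dQ/dI = -5.01/(2√I) = -0.0240843 at this income.
η = (dQ/dI)·(I/Q) = -0.0240843 × (10818/77.912) = -3.344.

-3.344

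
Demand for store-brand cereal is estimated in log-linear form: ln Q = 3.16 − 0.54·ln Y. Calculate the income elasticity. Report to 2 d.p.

In a log-linear demand, the coefficient on ln Y is the income elasticity.
So η = -0.54.

-0.54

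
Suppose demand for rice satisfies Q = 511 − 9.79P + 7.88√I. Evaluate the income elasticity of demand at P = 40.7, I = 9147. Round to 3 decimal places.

At P = 40.7, I = 9147: Q = 866.190.
Holding P constant, ∂Q/∂I = 7.88/(2√I) = 0.0411962.
η_I = (∂Q/∂I)·(I/Q) = 0.0411962 × (9147/866.190) = 0.435.

0.435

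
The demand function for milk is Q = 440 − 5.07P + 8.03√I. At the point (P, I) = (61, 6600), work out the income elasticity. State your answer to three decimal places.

At P = 61, I = 6600: Q = 783.090.
Holding P constant, ∂Q/∂I = 8.03/(2√I) = 0.0494212.
η_I = (∂Q/∂I)·(I/Q) = 0.0494212 × (6600/783.090) = 0.417.

0.417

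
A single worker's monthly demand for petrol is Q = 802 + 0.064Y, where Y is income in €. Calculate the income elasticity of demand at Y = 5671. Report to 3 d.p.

0.312

At Y = 5671: Q = 1164.944.
dQ/dY = 0.064.
η = (dQ/dY)·(Y/Q) = 0.064 × (5671/1164.944) = 0.312.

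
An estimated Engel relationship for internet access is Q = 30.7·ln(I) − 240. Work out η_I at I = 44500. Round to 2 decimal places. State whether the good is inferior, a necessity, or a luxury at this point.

At I = 44500: Q = 88.590.
dQ/dI = 30.7/I = 0.000689888 at this income.
η = (dQ/dI)·(I/Q) = 0.000689888 × (44500/88.590) = 0.35.
Since 0 < η < 1, the good is a necessity.

0.35 (necessity)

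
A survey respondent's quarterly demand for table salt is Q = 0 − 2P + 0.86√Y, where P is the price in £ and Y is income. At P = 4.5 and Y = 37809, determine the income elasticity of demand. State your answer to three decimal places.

0.528

At P = 4.5, Y = 37809: Q = 158.223.
Holding P constant, ∂Q/∂Y = 0.86/(2√Y) = 0.00221142.
η_Y = (∂Q/∂Y)·(Y/Q) = 0.00221142 × (37809/158.223) = 0.528.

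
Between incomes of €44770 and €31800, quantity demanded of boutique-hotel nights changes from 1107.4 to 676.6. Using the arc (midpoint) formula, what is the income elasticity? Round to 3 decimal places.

1.426

ΔQ = 676.6 − 1107.4 = -430.8; midpoint Q̄ = (1107.4 + 676.6)/2 = 892.
ΔI = 31800 − 44770 = -12970; midpoint Ī = (44770 + 31800)/2 = 38285.
η = (ΔQ/Q̄) ÷ (ΔI/Ī) = (-430.8/892) ÷ (-12970/38285) = 1.426.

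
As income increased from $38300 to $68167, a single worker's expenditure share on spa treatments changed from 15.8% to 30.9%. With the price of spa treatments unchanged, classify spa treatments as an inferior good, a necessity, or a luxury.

The budget share rises as income rises, so η > 1.

luxury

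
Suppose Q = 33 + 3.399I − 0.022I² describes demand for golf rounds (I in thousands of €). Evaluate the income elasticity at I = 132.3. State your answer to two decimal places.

-3.28

At I = 132.3: Q = 97.6153.
dQ/dI = 3.399 − 0.044I = -2.42220.
η = (dQ/dI)·(I/Q) = -2.42220 × (132.3/97.6153) = -3.28.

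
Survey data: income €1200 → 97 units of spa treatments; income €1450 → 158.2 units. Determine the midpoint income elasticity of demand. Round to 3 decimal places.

ΔQ = 158.2 − 97 = 61.2; midpoint Q̄ = (97 + 158.2)/2 = 127.6.
ΔI = 1450 − 1200 = 250; midpoint Ī = (1200 + 1450)/2 = 1325.
η = (ΔQ/Q̄) ÷ (ΔI/Ī) = (61.2/127.6) ÷ (250/1325) = 2.542.

2.542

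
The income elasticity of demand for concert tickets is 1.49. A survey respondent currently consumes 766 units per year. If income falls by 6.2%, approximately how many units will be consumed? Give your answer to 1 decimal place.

%ΔQ ≈ η × %ΔI = 1.49 × (-6.2%) = -9.238%.
New Q ≈ 766 × (1 − 0.09238) = 695.2.

695.2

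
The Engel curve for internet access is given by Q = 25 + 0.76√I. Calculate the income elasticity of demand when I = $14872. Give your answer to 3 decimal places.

At I = 14872: Q = 117.683.
dQ/dI = 0.76/(2√I) = 0.00311601 at this income.
η = (dQ/dI)·(I/Q) = 0.00311601 × (14872/117.683) = 0.394.

0.394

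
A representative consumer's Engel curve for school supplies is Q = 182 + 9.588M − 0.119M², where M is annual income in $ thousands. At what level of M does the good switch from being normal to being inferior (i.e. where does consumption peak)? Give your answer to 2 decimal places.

dQ/dM = 9.588 − 0.238M.
The good is inferior where dQ/dM < 0. Setting dQ/dM = 0 gives M = 9.588 / 0.238 = 40.29.

40.29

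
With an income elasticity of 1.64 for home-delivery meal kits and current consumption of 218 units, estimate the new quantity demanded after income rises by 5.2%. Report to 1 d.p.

%ΔQ ≈ η × %ΔI = 1.64 × 5.2% = 8.528%.
New Q ≈ 218 × (1 + 0.08528) = 236.6.

236.6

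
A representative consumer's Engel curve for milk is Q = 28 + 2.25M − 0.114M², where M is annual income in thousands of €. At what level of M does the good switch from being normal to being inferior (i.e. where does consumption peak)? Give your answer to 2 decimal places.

dQ/dM = 2.25 − 0.228M.
The good is inferior where dQ/dM < 0. Setting dQ/dM = 0 gives M = 2.25 / 0.228 = 9.87.

9.87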